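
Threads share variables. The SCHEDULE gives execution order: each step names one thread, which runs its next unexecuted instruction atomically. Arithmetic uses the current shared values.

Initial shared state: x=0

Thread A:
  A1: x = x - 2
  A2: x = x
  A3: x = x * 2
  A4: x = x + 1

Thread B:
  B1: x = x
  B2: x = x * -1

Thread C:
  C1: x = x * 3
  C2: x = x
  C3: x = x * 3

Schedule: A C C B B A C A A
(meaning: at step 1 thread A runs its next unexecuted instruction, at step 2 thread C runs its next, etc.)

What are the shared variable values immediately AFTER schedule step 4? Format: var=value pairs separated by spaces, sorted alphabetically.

Step 1: thread A executes A1 (x = x - 2). Shared: x=-2. PCs: A@1 B@0 C@0
Step 2: thread C executes C1 (x = x * 3). Shared: x=-6. PCs: A@1 B@0 C@1
Step 3: thread C executes C2 (x = x). Shared: x=-6. PCs: A@1 B@0 C@2
Step 4: thread B executes B1 (x = x). Shared: x=-6. PCs: A@1 B@1 C@2

Answer: x=-6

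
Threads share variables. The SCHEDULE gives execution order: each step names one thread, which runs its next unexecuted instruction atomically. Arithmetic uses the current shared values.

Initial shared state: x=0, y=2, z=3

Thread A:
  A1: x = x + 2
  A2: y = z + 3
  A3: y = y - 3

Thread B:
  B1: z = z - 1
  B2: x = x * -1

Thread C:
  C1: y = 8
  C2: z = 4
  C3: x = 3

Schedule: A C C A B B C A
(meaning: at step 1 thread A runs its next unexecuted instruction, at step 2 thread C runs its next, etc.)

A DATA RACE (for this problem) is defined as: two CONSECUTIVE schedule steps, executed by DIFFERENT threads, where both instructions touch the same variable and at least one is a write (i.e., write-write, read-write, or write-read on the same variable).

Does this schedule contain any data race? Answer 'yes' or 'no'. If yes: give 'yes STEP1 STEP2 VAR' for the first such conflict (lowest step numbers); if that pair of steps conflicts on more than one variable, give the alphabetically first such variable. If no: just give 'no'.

Answer: yes 3 4 z

Derivation:
Steps 1,2: A(r=x,w=x) vs C(r=-,w=y). No conflict.
Steps 2,3: same thread (C). No race.
Steps 3,4: C(z = 4) vs A(y = z + 3). RACE on z (W-R).
Steps 4,5: A(y = z + 3) vs B(z = z - 1). RACE on z (R-W).
Steps 5,6: same thread (B). No race.
Steps 6,7: B(x = x * -1) vs C(x = 3). RACE on x (W-W).
Steps 7,8: C(r=-,w=x) vs A(r=y,w=y). No conflict.
First conflict at steps 3,4.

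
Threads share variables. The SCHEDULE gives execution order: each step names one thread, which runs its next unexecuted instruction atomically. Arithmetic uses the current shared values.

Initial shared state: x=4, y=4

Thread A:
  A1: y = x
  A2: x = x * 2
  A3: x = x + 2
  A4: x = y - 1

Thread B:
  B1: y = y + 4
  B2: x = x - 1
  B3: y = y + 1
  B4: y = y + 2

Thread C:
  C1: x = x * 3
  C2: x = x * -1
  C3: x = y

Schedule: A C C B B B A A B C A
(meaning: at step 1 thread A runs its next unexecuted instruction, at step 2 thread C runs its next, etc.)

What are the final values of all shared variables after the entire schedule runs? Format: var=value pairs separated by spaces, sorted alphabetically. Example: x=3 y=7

Answer: x=10 y=11

Derivation:
Step 1: thread A executes A1 (y = x). Shared: x=4 y=4. PCs: A@1 B@0 C@0
Step 2: thread C executes C1 (x = x * 3). Shared: x=12 y=4. PCs: A@1 B@0 C@1
Step 3: thread C executes C2 (x = x * -1). Shared: x=-12 y=4. PCs: A@1 B@0 C@2
Step 4: thread B executes B1 (y = y + 4). Shared: x=-12 y=8. PCs: A@1 B@1 C@2
Step 5: thread B executes B2 (x = x - 1). Shared: x=-13 y=8. PCs: A@1 B@2 C@2
Step 6: thread B executes B3 (y = y + 1). Shared: x=-13 y=9. PCs: A@1 B@3 C@2
Step 7: thread A executes A2 (x = x * 2). Shared: x=-26 y=9. PCs: A@2 B@3 C@2
Step 8: thread A executes A3 (x = x + 2). Shared: x=-24 y=9. PCs: A@3 B@3 C@2
Step 9: thread B executes B4 (y = y + 2). Shared: x=-24 y=11. PCs: A@3 B@4 C@2
Step 10: thread C executes C3 (x = y). Shared: x=11 y=11. PCs: A@3 B@4 C@3
Step 11: thread A executes A4 (x = y - 1). Shared: x=10 y=11. PCs: A@4 B@4 C@3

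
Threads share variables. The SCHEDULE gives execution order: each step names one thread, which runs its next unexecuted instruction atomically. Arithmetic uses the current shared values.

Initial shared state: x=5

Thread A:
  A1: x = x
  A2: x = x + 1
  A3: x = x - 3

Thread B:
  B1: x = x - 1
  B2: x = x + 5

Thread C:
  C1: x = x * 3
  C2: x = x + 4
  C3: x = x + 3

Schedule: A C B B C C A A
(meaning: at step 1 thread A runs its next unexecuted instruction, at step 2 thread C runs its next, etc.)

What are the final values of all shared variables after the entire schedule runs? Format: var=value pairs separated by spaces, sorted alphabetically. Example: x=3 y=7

Step 1: thread A executes A1 (x = x). Shared: x=5. PCs: A@1 B@0 C@0
Step 2: thread C executes C1 (x = x * 3). Shared: x=15. PCs: A@1 B@0 C@1
Step 3: thread B executes B1 (x = x - 1). Shared: x=14. PCs: A@1 B@1 C@1
Step 4: thread B executes B2 (x = x + 5). Shared: x=19. PCs: A@1 B@2 C@1
Step 5: thread C executes C2 (x = x + 4). Shared: x=23. PCs: A@1 B@2 C@2
Step 6: thread C executes C3 (x = x + 3). Shared: x=26. PCs: A@1 B@2 C@3
Step 7: thread A executes A2 (x = x + 1). Shared: x=27. PCs: A@2 B@2 C@3
Step 8: thread A executes A3 (x = x - 3). Shared: x=24. PCs: A@3 B@2 C@3

Answer: x=24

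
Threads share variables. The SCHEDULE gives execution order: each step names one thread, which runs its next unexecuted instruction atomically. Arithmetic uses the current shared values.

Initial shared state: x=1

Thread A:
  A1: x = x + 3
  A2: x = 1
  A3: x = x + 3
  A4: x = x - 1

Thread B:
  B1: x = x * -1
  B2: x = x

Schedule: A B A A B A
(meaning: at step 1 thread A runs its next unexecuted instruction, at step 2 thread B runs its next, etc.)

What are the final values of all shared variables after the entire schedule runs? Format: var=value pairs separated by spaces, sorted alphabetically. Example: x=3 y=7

Answer: x=3

Derivation:
Step 1: thread A executes A1 (x = x + 3). Shared: x=4. PCs: A@1 B@0
Step 2: thread B executes B1 (x = x * -1). Shared: x=-4. PCs: A@1 B@1
Step 3: thread A executes A2 (x = 1). Shared: x=1. PCs: A@2 B@1
Step 4: thread A executes A3 (x = x + 3). Shared: x=4. PCs: A@3 B@1
Step 5: thread B executes B2 (x = x). Shared: x=4. PCs: A@3 B@2
Step 6: thread A executes A4 (x = x - 1). Shared: x=3. PCs: A@4 B@2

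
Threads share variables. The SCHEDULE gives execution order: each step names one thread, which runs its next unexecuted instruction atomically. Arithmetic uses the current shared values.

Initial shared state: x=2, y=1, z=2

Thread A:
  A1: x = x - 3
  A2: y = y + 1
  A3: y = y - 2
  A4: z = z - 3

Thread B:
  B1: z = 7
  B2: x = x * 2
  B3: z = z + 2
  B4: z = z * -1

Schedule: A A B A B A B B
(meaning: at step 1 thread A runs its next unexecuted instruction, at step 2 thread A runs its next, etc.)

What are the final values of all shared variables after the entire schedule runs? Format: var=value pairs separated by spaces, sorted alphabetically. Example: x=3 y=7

Step 1: thread A executes A1 (x = x - 3). Shared: x=-1 y=1 z=2. PCs: A@1 B@0
Step 2: thread A executes A2 (y = y + 1). Shared: x=-1 y=2 z=2. PCs: A@2 B@0
Step 3: thread B executes B1 (z = 7). Shared: x=-1 y=2 z=7. PCs: A@2 B@1
Step 4: thread A executes A3 (y = y - 2). Shared: x=-1 y=0 z=7. PCs: A@3 B@1
Step 5: thread B executes B2 (x = x * 2). Shared: x=-2 y=0 z=7. PCs: A@3 B@2
Step 6: thread A executes A4 (z = z - 3). Shared: x=-2 y=0 z=4. PCs: A@4 B@2
Step 7: thread B executes B3 (z = z + 2). Shared: x=-2 y=0 z=6. PCs: A@4 B@3
Step 8: thread B executes B4 (z = z * -1). Shared: x=-2 y=0 z=-6. PCs: A@4 B@4

Answer: x=-2 y=0 z=-6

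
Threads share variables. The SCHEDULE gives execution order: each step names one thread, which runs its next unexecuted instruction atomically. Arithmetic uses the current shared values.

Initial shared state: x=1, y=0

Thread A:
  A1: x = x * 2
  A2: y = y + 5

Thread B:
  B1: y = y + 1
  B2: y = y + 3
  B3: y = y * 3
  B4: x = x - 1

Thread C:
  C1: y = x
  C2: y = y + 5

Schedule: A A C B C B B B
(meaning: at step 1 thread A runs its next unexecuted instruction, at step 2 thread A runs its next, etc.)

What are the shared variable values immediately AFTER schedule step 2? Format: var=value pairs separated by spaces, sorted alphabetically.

Answer: x=2 y=5

Derivation:
Step 1: thread A executes A1 (x = x * 2). Shared: x=2 y=0. PCs: A@1 B@0 C@0
Step 2: thread A executes A2 (y = y + 5). Shared: x=2 y=5. PCs: A@2 B@0 C@0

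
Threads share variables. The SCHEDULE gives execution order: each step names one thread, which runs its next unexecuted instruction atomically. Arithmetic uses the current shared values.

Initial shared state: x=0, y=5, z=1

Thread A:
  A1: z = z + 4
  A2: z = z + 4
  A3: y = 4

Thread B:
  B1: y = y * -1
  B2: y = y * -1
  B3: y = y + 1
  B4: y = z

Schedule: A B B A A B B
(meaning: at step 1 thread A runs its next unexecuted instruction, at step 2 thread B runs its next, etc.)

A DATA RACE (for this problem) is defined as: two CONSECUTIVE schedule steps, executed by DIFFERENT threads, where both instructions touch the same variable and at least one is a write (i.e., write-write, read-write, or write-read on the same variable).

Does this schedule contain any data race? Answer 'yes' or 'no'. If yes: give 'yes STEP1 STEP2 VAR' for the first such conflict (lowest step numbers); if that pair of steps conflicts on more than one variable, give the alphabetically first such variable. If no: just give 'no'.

Steps 1,2: A(r=z,w=z) vs B(r=y,w=y). No conflict.
Steps 2,3: same thread (B). No race.
Steps 3,4: B(r=y,w=y) vs A(r=z,w=z). No conflict.
Steps 4,5: same thread (A). No race.
Steps 5,6: A(y = 4) vs B(y = y + 1). RACE on y (W-W).
Steps 6,7: same thread (B). No race.
First conflict at steps 5,6.

Answer: yes 5 6 y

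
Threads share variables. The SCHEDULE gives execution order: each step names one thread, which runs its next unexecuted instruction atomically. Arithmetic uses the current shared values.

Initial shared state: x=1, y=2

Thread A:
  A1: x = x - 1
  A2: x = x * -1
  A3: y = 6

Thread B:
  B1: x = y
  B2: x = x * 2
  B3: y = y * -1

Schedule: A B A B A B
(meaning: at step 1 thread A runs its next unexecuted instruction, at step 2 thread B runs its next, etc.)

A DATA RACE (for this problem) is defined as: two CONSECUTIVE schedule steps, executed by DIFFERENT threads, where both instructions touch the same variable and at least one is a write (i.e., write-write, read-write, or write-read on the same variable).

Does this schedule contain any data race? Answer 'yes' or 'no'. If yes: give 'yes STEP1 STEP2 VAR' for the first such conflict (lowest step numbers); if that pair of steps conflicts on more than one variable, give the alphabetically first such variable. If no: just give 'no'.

Answer: yes 1 2 x

Derivation:
Steps 1,2: A(x = x - 1) vs B(x = y). RACE on x (W-W).
Steps 2,3: B(x = y) vs A(x = x * -1). RACE on x (W-W).
Steps 3,4: A(x = x * -1) vs B(x = x * 2). RACE on x (W-W).
Steps 4,5: B(r=x,w=x) vs A(r=-,w=y). No conflict.
Steps 5,6: A(y = 6) vs B(y = y * -1). RACE on y (W-W).
First conflict at steps 1,2.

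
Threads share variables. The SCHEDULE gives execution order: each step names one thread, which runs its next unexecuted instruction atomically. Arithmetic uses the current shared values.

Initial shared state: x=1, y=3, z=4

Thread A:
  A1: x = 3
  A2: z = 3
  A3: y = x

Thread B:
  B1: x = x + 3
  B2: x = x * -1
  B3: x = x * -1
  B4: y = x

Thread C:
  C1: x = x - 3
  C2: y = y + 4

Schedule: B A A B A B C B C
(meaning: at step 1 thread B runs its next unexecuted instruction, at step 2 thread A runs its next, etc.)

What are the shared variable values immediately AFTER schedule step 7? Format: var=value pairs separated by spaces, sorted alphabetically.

Step 1: thread B executes B1 (x = x + 3). Shared: x=4 y=3 z=4. PCs: A@0 B@1 C@0
Step 2: thread A executes A1 (x = 3). Shared: x=3 y=3 z=4. PCs: A@1 B@1 C@0
Step 3: thread A executes A2 (z = 3). Shared: x=3 y=3 z=3. PCs: A@2 B@1 C@0
Step 4: thread B executes B2 (x = x * -1). Shared: x=-3 y=3 z=3. PCs: A@2 B@2 C@0
Step 5: thread A executes A3 (y = x). Shared: x=-3 y=-3 z=3. PCs: A@3 B@2 C@0
Step 6: thread B executes B3 (x = x * -1). Shared: x=3 y=-3 z=3. PCs: A@3 B@3 C@0
Step 7: thread C executes C1 (x = x - 3). Shared: x=0 y=-3 z=3. PCs: A@3 B@3 C@1

Answer: x=0 y=-3 z=3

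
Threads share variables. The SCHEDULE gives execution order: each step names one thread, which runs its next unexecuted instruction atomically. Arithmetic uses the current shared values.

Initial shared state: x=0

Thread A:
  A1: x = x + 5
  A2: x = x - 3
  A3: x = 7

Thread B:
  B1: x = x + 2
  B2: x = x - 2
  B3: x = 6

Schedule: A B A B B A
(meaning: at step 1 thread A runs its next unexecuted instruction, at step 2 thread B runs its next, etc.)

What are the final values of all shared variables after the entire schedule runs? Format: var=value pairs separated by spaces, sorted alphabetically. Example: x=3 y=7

Answer: x=7

Derivation:
Step 1: thread A executes A1 (x = x + 5). Shared: x=5. PCs: A@1 B@0
Step 2: thread B executes B1 (x = x + 2). Shared: x=7. PCs: A@1 B@1
Step 3: thread A executes A2 (x = x - 3). Shared: x=4. PCs: A@2 B@1
Step 4: thread B executes B2 (x = x - 2). Shared: x=2. PCs: A@2 B@2
Step 5: thread B executes B3 (x = 6). Shared: x=6. PCs: A@2 B@3
Step 6: thread A executes A3 (x = 7). Shared: x=7. PCs: A@3 B@3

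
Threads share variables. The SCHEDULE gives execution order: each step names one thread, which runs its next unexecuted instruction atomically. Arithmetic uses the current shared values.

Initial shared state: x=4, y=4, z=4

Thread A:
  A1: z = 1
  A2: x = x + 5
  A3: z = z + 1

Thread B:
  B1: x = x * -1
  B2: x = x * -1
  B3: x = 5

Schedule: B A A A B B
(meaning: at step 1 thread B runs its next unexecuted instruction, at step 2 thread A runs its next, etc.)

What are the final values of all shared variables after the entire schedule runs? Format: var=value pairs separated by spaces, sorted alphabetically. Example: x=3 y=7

Answer: x=5 y=4 z=2

Derivation:
Step 1: thread B executes B1 (x = x * -1). Shared: x=-4 y=4 z=4. PCs: A@0 B@1
Step 2: thread A executes A1 (z = 1). Shared: x=-4 y=4 z=1. PCs: A@1 B@1
Step 3: thread A executes A2 (x = x + 5). Shared: x=1 y=4 z=1. PCs: A@2 B@1
Step 4: thread A executes A3 (z = z + 1). Shared: x=1 y=4 z=2. PCs: A@3 B@1
Step 5: thread B executes B2 (x = x * -1). Shared: x=-1 y=4 z=2. PCs: A@3 B@2
Step 6: thread B executes B3 (x = 5). Shared: x=5 y=4 z=2. PCs: A@3 B@3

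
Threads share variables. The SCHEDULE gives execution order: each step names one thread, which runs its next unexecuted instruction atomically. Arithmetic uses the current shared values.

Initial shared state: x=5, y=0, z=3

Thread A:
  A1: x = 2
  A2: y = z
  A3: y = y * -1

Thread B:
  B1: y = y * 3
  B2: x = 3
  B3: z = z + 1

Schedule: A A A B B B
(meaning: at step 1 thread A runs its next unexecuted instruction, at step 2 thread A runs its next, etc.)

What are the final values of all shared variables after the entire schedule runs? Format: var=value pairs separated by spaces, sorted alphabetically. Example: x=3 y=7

Step 1: thread A executes A1 (x = 2). Shared: x=2 y=0 z=3. PCs: A@1 B@0
Step 2: thread A executes A2 (y = z). Shared: x=2 y=3 z=3. PCs: A@2 B@0
Step 3: thread A executes A3 (y = y * -1). Shared: x=2 y=-3 z=3. PCs: A@3 B@0
Step 4: thread B executes B1 (y = y * 3). Shared: x=2 y=-9 z=3. PCs: A@3 B@1
Step 5: thread B executes B2 (x = 3). Shared: x=3 y=-9 z=3. PCs: A@3 B@2
Step 6: thread B executes B3 (z = z + 1). Shared: x=3 y=-9 z=4. PCs: A@3 B@3

Answer: x=3 y=-9 z=4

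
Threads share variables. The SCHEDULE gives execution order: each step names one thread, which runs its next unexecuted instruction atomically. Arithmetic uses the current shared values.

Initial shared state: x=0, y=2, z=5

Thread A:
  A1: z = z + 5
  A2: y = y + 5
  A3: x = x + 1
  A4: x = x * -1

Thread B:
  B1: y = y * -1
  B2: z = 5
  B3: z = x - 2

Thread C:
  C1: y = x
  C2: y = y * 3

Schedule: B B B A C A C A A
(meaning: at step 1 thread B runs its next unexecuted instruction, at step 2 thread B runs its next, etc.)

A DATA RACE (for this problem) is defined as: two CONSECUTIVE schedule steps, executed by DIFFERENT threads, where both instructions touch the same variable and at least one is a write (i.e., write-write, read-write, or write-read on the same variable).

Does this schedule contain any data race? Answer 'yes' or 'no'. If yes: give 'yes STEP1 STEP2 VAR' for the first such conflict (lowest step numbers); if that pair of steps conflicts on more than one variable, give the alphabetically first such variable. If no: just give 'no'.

Answer: yes 3 4 z

Derivation:
Steps 1,2: same thread (B). No race.
Steps 2,3: same thread (B). No race.
Steps 3,4: B(z = x - 2) vs A(z = z + 5). RACE on z (W-W).
Steps 4,5: A(r=z,w=z) vs C(r=x,w=y). No conflict.
Steps 5,6: C(y = x) vs A(y = y + 5). RACE on y (W-W).
Steps 6,7: A(y = y + 5) vs C(y = y * 3). RACE on y (W-W).
Steps 7,8: C(r=y,w=y) vs A(r=x,w=x). No conflict.
Steps 8,9: same thread (A). No race.
First conflict at steps 3,4.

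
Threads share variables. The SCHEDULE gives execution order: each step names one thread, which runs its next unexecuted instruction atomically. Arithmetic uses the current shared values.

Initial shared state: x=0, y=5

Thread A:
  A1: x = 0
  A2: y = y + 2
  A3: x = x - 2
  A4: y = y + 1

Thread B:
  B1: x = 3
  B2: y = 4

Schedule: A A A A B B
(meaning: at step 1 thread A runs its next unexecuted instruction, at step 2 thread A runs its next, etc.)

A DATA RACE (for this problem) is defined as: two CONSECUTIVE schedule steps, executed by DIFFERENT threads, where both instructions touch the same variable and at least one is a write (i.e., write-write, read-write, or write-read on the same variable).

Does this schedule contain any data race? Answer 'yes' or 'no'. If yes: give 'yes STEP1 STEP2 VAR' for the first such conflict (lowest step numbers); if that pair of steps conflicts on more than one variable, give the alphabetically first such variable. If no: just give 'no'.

Answer: no

Derivation:
Steps 1,2: same thread (A). No race.
Steps 2,3: same thread (A). No race.
Steps 3,4: same thread (A). No race.
Steps 4,5: A(r=y,w=y) vs B(r=-,w=x). No conflict.
Steps 5,6: same thread (B). No race.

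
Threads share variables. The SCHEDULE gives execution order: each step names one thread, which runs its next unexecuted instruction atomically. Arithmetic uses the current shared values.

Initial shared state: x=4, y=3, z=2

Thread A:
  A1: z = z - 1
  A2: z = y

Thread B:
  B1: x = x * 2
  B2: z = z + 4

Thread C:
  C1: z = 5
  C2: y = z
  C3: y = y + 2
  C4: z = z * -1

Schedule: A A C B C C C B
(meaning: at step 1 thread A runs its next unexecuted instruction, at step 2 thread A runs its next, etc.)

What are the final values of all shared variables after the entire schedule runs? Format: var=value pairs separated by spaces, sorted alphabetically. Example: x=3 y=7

Answer: x=8 y=7 z=-1

Derivation:
Step 1: thread A executes A1 (z = z - 1). Shared: x=4 y=3 z=1. PCs: A@1 B@0 C@0
Step 2: thread A executes A2 (z = y). Shared: x=4 y=3 z=3. PCs: A@2 B@0 C@0
Step 3: thread C executes C1 (z = 5). Shared: x=4 y=3 z=5. PCs: A@2 B@0 C@1
Step 4: thread B executes B1 (x = x * 2). Shared: x=8 y=3 z=5. PCs: A@2 B@1 C@1
Step 5: thread C executes C2 (y = z). Shared: x=8 y=5 z=5. PCs: A@2 B@1 C@2
Step 6: thread C executes C3 (y = y + 2). Shared: x=8 y=7 z=5. PCs: A@2 B@1 C@3
Step 7: thread C executes C4 (z = z * -1). Shared: x=8 y=7 z=-5. PCs: A@2 B@1 C@4
Step 8: thread B executes B2 (z = z + 4). Shared: x=8 y=7 z=-1. PCs: A@2 B@2 C@4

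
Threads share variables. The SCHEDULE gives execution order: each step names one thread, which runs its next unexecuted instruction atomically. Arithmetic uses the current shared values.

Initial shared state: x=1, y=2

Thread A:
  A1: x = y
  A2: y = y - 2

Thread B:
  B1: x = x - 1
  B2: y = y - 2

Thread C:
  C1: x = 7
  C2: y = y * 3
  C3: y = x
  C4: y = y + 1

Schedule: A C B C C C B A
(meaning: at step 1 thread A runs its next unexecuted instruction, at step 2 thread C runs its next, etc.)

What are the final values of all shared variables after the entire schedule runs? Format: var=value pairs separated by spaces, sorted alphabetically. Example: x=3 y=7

Answer: x=6 y=3

Derivation:
Step 1: thread A executes A1 (x = y). Shared: x=2 y=2. PCs: A@1 B@0 C@0
Step 2: thread C executes C1 (x = 7). Shared: x=7 y=2. PCs: A@1 B@0 C@1
Step 3: thread B executes B1 (x = x - 1). Shared: x=6 y=2. PCs: A@1 B@1 C@1
Step 4: thread C executes C2 (y = y * 3). Shared: x=6 y=6. PCs: A@1 B@1 C@2
Step 5: thread C executes C3 (y = x). Shared: x=6 y=6. PCs: A@1 B@1 C@3
Step 6: thread C executes C4 (y = y + 1). Shared: x=6 y=7. PCs: A@1 B@1 C@4
Step 7: thread B executes B2 (y = y - 2). Shared: x=6 y=5. PCs: A@1 B@2 C@4
Step 8: thread A executes A2 (y = y - 2). Shared: x=6 y=3. PCs: A@2 B@2 C@4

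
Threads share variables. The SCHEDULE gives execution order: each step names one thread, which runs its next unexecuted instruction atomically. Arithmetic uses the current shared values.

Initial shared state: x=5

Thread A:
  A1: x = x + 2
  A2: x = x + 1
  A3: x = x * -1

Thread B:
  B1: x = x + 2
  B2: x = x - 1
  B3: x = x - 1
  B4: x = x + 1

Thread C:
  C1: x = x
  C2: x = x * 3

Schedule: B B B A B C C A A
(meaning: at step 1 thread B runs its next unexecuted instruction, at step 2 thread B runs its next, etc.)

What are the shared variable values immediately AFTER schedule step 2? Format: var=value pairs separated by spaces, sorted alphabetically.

Answer: x=6

Derivation:
Step 1: thread B executes B1 (x = x + 2). Shared: x=7. PCs: A@0 B@1 C@0
Step 2: thread B executes B2 (x = x - 1). Shared: x=6. PCs: A@0 B@2 C@0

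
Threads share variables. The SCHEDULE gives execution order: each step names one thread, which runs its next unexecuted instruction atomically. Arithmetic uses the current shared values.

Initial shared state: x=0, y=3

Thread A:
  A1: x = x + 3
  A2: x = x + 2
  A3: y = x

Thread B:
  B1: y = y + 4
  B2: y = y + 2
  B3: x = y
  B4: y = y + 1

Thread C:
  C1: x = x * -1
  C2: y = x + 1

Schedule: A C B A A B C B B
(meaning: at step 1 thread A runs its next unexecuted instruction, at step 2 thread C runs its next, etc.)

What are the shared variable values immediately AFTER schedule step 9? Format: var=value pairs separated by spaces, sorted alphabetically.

Answer: x=0 y=1

Derivation:
Step 1: thread A executes A1 (x = x + 3). Shared: x=3 y=3. PCs: A@1 B@0 C@0
Step 2: thread C executes C1 (x = x * -1). Shared: x=-3 y=3. PCs: A@1 B@0 C@1
Step 3: thread B executes B1 (y = y + 4). Shared: x=-3 y=7. PCs: A@1 B@1 C@1
Step 4: thread A executes A2 (x = x + 2). Shared: x=-1 y=7. PCs: A@2 B@1 C@1
Step 5: thread A executes A3 (y = x). Shared: x=-1 y=-1. PCs: A@3 B@1 C@1
Step 6: thread B executes B2 (y = y + 2). Shared: x=-1 y=1. PCs: A@3 B@2 C@1
Step 7: thread C executes C2 (y = x + 1). Shared: x=-1 y=0. PCs: A@3 B@2 C@2
Step 8: thread B executes B3 (x = y). Shared: x=0 y=0. PCs: A@3 B@3 C@2
Step 9: thread B executes B4 (y = y + 1). Shared: x=0 y=1. PCs: A@3 B@4 C@2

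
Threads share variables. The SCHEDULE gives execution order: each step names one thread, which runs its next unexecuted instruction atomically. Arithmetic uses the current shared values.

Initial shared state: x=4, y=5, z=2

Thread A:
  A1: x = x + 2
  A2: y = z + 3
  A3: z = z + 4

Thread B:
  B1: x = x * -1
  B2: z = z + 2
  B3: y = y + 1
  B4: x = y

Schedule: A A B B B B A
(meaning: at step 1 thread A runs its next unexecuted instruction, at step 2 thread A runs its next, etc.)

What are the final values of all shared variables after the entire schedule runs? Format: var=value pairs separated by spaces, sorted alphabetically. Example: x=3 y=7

Answer: x=6 y=6 z=8

Derivation:
Step 1: thread A executes A1 (x = x + 2). Shared: x=6 y=5 z=2. PCs: A@1 B@0
Step 2: thread A executes A2 (y = z + 3). Shared: x=6 y=5 z=2. PCs: A@2 B@0
Step 3: thread B executes B1 (x = x * -1). Shared: x=-6 y=5 z=2. PCs: A@2 B@1
Step 4: thread B executes B2 (z = z + 2). Shared: x=-6 y=5 z=4. PCs: A@2 B@2
Step 5: thread B executes B3 (y = y + 1). Shared: x=-6 y=6 z=4. PCs: A@2 B@3
Step 6: thread B executes B4 (x = y). Shared: x=6 y=6 z=4. PCs: A@2 B@4
Step 7: thread A executes A3 (z = z + 4). Shared: x=6 y=6 z=8. PCs: A@3 B@4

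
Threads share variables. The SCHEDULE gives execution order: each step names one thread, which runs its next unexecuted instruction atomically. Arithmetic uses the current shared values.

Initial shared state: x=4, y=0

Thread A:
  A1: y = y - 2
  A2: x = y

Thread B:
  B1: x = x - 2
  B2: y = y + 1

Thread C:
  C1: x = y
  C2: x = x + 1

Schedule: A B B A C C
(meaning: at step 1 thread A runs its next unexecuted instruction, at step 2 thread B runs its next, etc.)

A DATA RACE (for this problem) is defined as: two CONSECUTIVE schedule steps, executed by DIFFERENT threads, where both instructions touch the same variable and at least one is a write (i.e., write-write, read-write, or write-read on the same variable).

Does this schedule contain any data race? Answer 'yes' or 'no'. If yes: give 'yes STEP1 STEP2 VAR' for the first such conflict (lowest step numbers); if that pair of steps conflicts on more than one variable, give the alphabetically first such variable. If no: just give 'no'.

Answer: yes 3 4 y

Derivation:
Steps 1,2: A(r=y,w=y) vs B(r=x,w=x). No conflict.
Steps 2,3: same thread (B). No race.
Steps 3,4: B(y = y + 1) vs A(x = y). RACE on y (W-R).
Steps 4,5: A(x = y) vs C(x = y). RACE on x (W-W).
Steps 5,6: same thread (C). No race.
First conflict at steps 3,4.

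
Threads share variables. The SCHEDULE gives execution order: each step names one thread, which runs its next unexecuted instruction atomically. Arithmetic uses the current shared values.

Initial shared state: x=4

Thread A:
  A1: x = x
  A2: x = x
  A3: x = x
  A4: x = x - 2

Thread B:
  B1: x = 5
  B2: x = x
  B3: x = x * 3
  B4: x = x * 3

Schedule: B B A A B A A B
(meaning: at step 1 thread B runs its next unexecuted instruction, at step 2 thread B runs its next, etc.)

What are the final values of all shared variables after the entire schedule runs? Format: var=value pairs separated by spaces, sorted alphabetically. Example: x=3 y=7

Answer: x=39

Derivation:
Step 1: thread B executes B1 (x = 5). Shared: x=5. PCs: A@0 B@1
Step 2: thread B executes B2 (x = x). Shared: x=5. PCs: A@0 B@2
Step 3: thread A executes A1 (x = x). Shared: x=5. PCs: A@1 B@2
Step 4: thread A executes A2 (x = x). Shared: x=5. PCs: A@2 B@2
Step 5: thread B executes B3 (x = x * 3). Shared: x=15. PCs: A@2 B@3
Step 6: thread A executes A3 (x = x). Shared: x=15. PCs: A@3 B@3
Step 7: thread A executes A4 (x = x - 2). Shared: x=13. PCs: A@4 B@3
Step 8: thread B executes B4 (x = x * 3). Shared: x=39. PCs: A@4 B@4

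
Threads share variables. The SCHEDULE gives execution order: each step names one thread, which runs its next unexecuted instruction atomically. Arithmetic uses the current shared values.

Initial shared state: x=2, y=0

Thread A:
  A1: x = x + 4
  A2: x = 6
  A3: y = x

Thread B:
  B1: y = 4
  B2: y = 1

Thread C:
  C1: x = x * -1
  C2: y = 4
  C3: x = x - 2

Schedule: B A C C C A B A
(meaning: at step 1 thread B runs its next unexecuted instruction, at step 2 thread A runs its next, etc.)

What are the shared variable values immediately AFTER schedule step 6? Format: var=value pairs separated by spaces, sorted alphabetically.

Step 1: thread B executes B1 (y = 4). Shared: x=2 y=4. PCs: A@0 B@1 C@0
Step 2: thread A executes A1 (x = x + 4). Shared: x=6 y=4. PCs: A@1 B@1 C@0
Step 3: thread C executes C1 (x = x * -1). Shared: x=-6 y=4. PCs: A@1 B@1 C@1
Step 4: thread C executes C2 (y = 4). Shared: x=-6 y=4. PCs: A@1 B@1 C@2
Step 5: thread C executes C3 (x = x - 2). Shared: x=-8 y=4. PCs: A@1 B@1 C@3
Step 6: thread A executes A2 (x = 6). Shared: x=6 y=4. PCs: A@2 B@1 C@3

Answer: x=6 y=4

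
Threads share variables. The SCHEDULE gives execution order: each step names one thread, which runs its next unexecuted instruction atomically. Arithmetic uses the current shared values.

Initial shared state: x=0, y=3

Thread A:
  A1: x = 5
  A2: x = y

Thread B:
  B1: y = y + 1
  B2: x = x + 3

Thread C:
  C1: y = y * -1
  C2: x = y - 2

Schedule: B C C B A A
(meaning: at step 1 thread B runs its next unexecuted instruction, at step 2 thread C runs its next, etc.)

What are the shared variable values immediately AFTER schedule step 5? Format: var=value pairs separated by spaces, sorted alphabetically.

Step 1: thread B executes B1 (y = y + 1). Shared: x=0 y=4. PCs: A@0 B@1 C@0
Step 2: thread C executes C1 (y = y * -1). Shared: x=0 y=-4. PCs: A@0 B@1 C@1
Step 3: thread C executes C2 (x = y - 2). Shared: x=-6 y=-4. PCs: A@0 B@1 C@2
Step 4: thread B executes B2 (x = x + 3). Shared: x=-3 y=-4. PCs: A@0 B@2 C@2
Step 5: thread A executes A1 (x = 5). Shared: x=5 y=-4. PCs: A@1 B@2 C@2

Answer: x=5 y=-4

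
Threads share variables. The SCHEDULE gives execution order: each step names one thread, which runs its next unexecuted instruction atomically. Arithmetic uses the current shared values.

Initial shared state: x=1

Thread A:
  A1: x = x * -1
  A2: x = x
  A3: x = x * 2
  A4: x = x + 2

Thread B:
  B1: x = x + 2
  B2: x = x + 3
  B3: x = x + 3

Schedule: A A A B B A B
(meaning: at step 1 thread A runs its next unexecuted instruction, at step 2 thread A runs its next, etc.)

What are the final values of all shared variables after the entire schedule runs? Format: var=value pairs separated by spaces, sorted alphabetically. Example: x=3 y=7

Answer: x=8

Derivation:
Step 1: thread A executes A1 (x = x * -1). Shared: x=-1. PCs: A@1 B@0
Step 2: thread A executes A2 (x = x). Shared: x=-1. PCs: A@2 B@0
Step 3: thread A executes A3 (x = x * 2). Shared: x=-2. PCs: A@3 B@0
Step 4: thread B executes B1 (x = x + 2). Shared: x=0. PCs: A@3 B@1
Step 5: thread B executes B2 (x = x + 3). Shared: x=3. PCs: A@3 B@2
Step 6: thread A executes A4 (x = x + 2). Shared: x=5. PCs: A@4 B@2
Step 7: thread B executes B3 (x = x + 3). Shared: x=8. PCs: A@4 B@3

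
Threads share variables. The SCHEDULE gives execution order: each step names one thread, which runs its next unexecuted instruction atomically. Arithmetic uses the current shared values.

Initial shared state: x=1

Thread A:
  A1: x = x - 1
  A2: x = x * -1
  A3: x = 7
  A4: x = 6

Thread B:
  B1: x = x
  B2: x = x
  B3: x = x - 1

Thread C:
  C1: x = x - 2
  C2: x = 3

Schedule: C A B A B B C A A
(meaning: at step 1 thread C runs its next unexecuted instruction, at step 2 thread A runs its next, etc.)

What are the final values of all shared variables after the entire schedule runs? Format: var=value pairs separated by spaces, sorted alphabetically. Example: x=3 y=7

Step 1: thread C executes C1 (x = x - 2). Shared: x=-1. PCs: A@0 B@0 C@1
Step 2: thread A executes A1 (x = x - 1). Shared: x=-2. PCs: A@1 B@0 C@1
Step 3: thread B executes B1 (x = x). Shared: x=-2. PCs: A@1 B@1 C@1
Step 4: thread A executes A2 (x = x * -1). Shared: x=2. PCs: A@2 B@1 C@1
Step 5: thread B executes B2 (x = x). Shared: x=2. PCs: A@2 B@2 C@1
Step 6: thread B executes B3 (x = x - 1). Shared: x=1. PCs: A@2 B@3 C@1
Step 7: thread C executes C2 (x = 3). Shared: x=3. PCs: A@2 B@3 C@2
Step 8: thread A executes A3 (x = 7). Shared: x=7. PCs: A@3 B@3 C@2
Step 9: thread A executes A4 (x = 6). Shared: x=6. PCs: A@4 B@3 C@2

Answer: x=6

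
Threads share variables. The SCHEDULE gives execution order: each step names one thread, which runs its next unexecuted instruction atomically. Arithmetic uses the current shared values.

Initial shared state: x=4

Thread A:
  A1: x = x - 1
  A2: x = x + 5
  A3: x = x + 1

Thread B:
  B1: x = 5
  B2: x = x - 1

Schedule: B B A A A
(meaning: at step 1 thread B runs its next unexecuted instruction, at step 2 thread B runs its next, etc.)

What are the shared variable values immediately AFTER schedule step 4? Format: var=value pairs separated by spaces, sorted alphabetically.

Answer: x=8

Derivation:
Step 1: thread B executes B1 (x = 5). Shared: x=5. PCs: A@0 B@1
Step 2: thread B executes B2 (x = x - 1). Shared: x=4. PCs: A@0 B@2
Step 3: thread A executes A1 (x = x - 1). Shared: x=3. PCs: A@1 B@2
Step 4: thread A executes A2 (x = x + 5). Shared: x=8. PCs: A@2 B@2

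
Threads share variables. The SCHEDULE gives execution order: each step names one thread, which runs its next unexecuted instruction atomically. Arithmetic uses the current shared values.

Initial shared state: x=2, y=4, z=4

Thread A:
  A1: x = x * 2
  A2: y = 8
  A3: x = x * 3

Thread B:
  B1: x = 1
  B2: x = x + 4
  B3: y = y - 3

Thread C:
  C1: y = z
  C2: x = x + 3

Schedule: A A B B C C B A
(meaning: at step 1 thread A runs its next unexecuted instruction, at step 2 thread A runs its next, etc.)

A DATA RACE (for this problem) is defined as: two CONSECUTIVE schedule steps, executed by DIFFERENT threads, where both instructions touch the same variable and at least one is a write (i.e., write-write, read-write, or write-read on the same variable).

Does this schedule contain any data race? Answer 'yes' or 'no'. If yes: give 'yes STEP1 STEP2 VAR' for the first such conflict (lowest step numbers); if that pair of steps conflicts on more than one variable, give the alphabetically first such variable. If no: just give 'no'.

Steps 1,2: same thread (A). No race.
Steps 2,3: A(r=-,w=y) vs B(r=-,w=x). No conflict.
Steps 3,4: same thread (B). No race.
Steps 4,5: B(r=x,w=x) vs C(r=z,w=y). No conflict.
Steps 5,6: same thread (C). No race.
Steps 6,7: C(r=x,w=x) vs B(r=y,w=y). No conflict.
Steps 7,8: B(r=y,w=y) vs A(r=x,w=x). No conflict.

Answer: no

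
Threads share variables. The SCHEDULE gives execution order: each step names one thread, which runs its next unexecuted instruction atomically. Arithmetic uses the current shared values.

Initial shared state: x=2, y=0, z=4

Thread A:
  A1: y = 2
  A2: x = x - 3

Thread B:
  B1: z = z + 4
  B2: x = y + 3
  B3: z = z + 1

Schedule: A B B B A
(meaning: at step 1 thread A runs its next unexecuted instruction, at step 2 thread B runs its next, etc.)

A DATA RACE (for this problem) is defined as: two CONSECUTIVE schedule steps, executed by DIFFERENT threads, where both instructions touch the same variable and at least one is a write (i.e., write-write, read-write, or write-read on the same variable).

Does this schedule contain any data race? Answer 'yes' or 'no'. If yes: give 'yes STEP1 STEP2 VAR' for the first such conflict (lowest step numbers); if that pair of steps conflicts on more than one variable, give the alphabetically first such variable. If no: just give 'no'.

Steps 1,2: A(r=-,w=y) vs B(r=z,w=z). No conflict.
Steps 2,3: same thread (B). No race.
Steps 3,4: same thread (B). No race.
Steps 4,5: B(r=z,w=z) vs A(r=x,w=x). No conflict.

Answer: no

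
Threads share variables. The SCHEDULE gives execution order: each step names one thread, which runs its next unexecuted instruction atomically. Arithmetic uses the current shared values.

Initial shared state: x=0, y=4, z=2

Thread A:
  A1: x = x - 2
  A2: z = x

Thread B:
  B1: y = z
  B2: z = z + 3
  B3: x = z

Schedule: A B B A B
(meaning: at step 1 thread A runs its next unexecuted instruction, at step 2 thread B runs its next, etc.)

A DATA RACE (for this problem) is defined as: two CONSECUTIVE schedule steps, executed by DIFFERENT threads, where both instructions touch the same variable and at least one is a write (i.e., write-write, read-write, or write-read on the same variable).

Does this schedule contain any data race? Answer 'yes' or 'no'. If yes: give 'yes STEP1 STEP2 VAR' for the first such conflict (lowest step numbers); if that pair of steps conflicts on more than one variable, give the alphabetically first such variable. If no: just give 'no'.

Answer: yes 3 4 z

Derivation:
Steps 1,2: A(r=x,w=x) vs B(r=z,w=y). No conflict.
Steps 2,3: same thread (B). No race.
Steps 3,4: B(z = z + 3) vs A(z = x). RACE on z (W-W).
Steps 4,5: A(z = x) vs B(x = z). RACE on x (R-W), z (W-R). Multiple vars; alphabetically first is x.
First conflict at steps 3,4.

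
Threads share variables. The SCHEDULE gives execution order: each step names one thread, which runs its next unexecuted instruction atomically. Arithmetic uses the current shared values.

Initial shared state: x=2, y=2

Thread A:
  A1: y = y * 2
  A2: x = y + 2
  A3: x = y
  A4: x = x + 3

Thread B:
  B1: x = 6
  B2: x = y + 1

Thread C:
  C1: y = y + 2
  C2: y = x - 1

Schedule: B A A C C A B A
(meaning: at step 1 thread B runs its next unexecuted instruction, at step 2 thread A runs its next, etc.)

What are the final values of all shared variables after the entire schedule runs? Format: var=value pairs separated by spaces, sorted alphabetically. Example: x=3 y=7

Step 1: thread B executes B1 (x = 6). Shared: x=6 y=2. PCs: A@0 B@1 C@0
Step 2: thread A executes A1 (y = y * 2). Shared: x=6 y=4. PCs: A@1 B@1 C@0
Step 3: thread A executes A2 (x = y + 2). Shared: x=6 y=4. PCs: A@2 B@1 C@0
Step 4: thread C executes C1 (y = y + 2). Shared: x=6 y=6. PCs: A@2 B@1 C@1
Step 5: thread C executes C2 (y = x - 1). Shared: x=6 y=5. PCs: A@2 B@1 C@2
Step 6: thread A executes A3 (x = y). Shared: x=5 y=5. PCs: A@3 B@1 C@2
Step 7: thread B executes B2 (x = y + 1). Shared: x=6 y=5. PCs: A@3 B@2 C@2
Step 8: thread A executes A4 (x = x + 3). Shared: x=9 y=5. PCs: A@4 B@2 C@2

Answer: x=9 y=5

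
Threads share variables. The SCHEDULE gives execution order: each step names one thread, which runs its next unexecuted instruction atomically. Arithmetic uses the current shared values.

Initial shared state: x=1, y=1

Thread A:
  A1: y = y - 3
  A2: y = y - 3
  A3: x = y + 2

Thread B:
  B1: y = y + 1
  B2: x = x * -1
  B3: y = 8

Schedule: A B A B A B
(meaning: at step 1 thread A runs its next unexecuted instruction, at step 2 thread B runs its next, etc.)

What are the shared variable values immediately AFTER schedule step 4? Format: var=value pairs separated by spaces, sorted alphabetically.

Answer: x=-1 y=-4

Derivation:
Step 1: thread A executes A1 (y = y - 3). Shared: x=1 y=-2. PCs: A@1 B@0
Step 2: thread B executes B1 (y = y + 1). Shared: x=1 y=-1. PCs: A@1 B@1
Step 3: thread A executes A2 (y = y - 3). Shared: x=1 y=-4. PCs: A@2 B@1
Step 4: thread B executes B2 (x = x * -1). Shared: x=-1 y=-4. PCs: A@2 B@2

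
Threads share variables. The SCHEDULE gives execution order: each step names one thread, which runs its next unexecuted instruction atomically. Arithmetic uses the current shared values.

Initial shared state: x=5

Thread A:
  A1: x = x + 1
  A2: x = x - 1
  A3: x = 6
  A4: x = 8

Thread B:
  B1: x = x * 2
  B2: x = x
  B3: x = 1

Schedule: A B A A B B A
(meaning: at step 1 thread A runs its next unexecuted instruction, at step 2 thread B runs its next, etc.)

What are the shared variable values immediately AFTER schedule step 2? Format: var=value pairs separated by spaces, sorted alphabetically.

Answer: x=12

Derivation:
Step 1: thread A executes A1 (x = x + 1). Shared: x=6. PCs: A@1 B@0
Step 2: thread B executes B1 (x = x * 2). Shared: x=12. PCs: A@1 B@1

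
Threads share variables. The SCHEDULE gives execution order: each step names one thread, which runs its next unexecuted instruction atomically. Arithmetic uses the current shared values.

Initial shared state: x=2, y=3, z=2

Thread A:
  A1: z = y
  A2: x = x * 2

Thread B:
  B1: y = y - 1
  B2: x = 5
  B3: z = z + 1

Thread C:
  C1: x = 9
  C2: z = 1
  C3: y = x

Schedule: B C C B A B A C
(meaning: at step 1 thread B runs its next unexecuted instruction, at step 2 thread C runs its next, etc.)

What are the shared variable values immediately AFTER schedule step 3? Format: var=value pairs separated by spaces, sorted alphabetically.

Step 1: thread B executes B1 (y = y - 1). Shared: x=2 y=2 z=2. PCs: A@0 B@1 C@0
Step 2: thread C executes C1 (x = 9). Shared: x=9 y=2 z=2. PCs: A@0 B@1 C@1
Step 3: thread C executes C2 (z = 1). Shared: x=9 y=2 z=1. PCs: A@0 B@1 C@2

Answer: x=9 y=2 z=1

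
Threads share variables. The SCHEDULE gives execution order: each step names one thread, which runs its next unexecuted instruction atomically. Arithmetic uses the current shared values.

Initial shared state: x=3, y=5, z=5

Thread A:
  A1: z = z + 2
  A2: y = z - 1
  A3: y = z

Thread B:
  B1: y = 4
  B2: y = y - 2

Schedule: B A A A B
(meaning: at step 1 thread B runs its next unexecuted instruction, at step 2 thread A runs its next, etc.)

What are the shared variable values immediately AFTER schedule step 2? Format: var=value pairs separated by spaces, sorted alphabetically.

Answer: x=3 y=4 z=7

Derivation:
Step 1: thread B executes B1 (y = 4). Shared: x=3 y=4 z=5. PCs: A@0 B@1
Step 2: thread A executes A1 (z = z + 2). Shared: x=3 y=4 z=7. PCs: A@1 B@1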